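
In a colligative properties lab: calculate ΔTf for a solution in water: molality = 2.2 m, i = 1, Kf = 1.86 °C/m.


ΔTf = Kf × m × i
= 1.86 × 2.2 × 1
= 4.092 °C

4.092 °C


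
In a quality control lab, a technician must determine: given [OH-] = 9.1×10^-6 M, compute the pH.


pOH = -log10([OH-]) = -log10(9.1×10^-6)
= 6 - log10(9.1) = 5.04
pH = 14 - pOH = 14 - 5.04 = 8.96

8.96


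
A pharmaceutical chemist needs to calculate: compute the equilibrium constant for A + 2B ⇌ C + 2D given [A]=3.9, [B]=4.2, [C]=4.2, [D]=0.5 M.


Kc = [C][D]^2/([A][B]^2)
= (4.2^1 × 0.5^2)/(3.9^1 × 4.2^2)
= 1.05/68.796
= 0.01526

0.01526


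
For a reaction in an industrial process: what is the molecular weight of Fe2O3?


M(Fe2O3) = 2×55.85 + 3×16.0
= 111.7 + 48.0
= 159.7 g/mol

159.7 g/mol


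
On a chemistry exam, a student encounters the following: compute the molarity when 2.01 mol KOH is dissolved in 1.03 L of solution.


M = n/V = 2.01/1.03 = 1.951 mol/L

1.951 M


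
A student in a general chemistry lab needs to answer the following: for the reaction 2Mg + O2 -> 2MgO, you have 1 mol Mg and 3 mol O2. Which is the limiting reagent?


Mole ratio available / coefficient:
  Mg: 1/2 = 0.500
  O2: 3/1 = 3.000
Smaller ratio is limiting.

Mg


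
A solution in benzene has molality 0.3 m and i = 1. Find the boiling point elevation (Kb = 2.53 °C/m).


ΔTb = Kb × m × i
= 2.53 × 0.3 × 1
= 0.759 °C

0.759 °C


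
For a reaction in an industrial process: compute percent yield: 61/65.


% yield = actual/theoretical × 100
= 61/65 × 100
= 93.85%

93.85%


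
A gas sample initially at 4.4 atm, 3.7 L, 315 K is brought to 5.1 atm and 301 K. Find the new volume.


P1V1/T1 = P2V2/T2
V2 = P1V1T2/(T1P2)
= 4.4×3.7×301/(315×5.1)
= 3.05 L

3.05 L


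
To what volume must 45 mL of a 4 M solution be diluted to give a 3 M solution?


C1V1 = C2V2
4 × 45 = 3 × V2
V2 = 180/3 = 60.0 mL

60.0 mL


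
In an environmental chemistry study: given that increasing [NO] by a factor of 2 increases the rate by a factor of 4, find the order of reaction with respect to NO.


rate ∝ [NO]^n
2^n = 4 → n = 2
Order in NO: 2

2


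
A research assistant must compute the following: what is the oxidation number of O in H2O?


O is usually -2
Oxidation number: -2

-2


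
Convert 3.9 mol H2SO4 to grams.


M(H2SO4) = 98.09 g/mol
mass = n × M = 3.9 × 98.09 = 382.55 g

382.55 g


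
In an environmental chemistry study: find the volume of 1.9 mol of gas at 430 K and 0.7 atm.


PV = nRT  (R = 0.08206 L·atm/(mol·K))
V = nRT/P = 1.9×0.08206×430/0.7
= 95.776 L

95.776 L


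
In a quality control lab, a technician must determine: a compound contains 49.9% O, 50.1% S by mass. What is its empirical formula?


Assume 100 g sample. Moles of each element:
  O: 49.9/16.0 = 3.119 mol
  S: 50.1/32.07 = 1.562 mol
Divide by smallest (1.562):
  O: 3.119/1.562 = 2.0
  S: 1.562/1.562 = 1.0
Empirical formula: SO2

SO2


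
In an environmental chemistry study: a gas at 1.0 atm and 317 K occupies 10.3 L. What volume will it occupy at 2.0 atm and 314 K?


P1V1/T1 = P2V2/T2
V2 = P1V1T2/(T1P2)
= 1.0×10.3×314/(317×2.0)
= 5.101 L

5.101 L


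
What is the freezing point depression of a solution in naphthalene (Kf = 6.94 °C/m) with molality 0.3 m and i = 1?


ΔTf = Kf × m × i
= 6.94 × 0.3 × 1
= 2.082 °C

2.082 °C


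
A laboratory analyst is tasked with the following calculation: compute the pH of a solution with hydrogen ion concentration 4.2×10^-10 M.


pH = -log10([H+]) = -log10(4.2×10^-10)
= 10 - log10(4.2)
= 10 - 0.62
= 9.38

9.38


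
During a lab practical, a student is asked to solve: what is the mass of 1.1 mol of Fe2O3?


M(Fe2O3) = 159.7 g/mol
mass = n × M = 1.1 × 159.7 = 175.67 g

175.67 g


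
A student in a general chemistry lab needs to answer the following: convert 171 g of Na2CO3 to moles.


M(Na2CO3) = 105.99 g/mol
n = mass/M = 171/105.99 = 1.6134 mol

1.6134 mol


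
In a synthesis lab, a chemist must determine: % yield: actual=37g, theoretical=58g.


% yield = actual/theoretical × 100
= 37/58 × 100
= 63.79%

63.79%


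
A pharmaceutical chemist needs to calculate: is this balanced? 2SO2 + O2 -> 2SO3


Equation: 2SO2 + O2 -> 2SO3
Check atoms: O: 6=6, S: 2=2
Balanced

Yes, balanced


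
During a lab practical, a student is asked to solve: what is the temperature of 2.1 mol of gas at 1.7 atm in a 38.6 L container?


PV = nRT  (R = 0.08206 L·atm/(mol·K))
T = PV/(nR) = 1.7×38.6/(2.1×0.08206)
= 65.62/0.172326
= 380.79 K

380.79 K


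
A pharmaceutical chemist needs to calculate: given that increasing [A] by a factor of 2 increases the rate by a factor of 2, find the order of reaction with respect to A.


rate ∝ [A]^n
2^n = 2 → n = 1
Order in A: 1

1


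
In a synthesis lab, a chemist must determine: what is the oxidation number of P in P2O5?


2x + 5(-2) = 0, so x = +5
Oxidation number: +5

+5


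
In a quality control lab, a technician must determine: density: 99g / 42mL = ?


ρ = mass/volume
= 99/42
= 2.357 g/mL

2.357 g/mL


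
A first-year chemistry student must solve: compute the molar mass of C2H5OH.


M(C2H5OH) = 2×12.01 + 6×1.008 + 1×16.0
= 24.02 + 6.05 + 16.0
= 46.07 g/mol

46.07 g/mol


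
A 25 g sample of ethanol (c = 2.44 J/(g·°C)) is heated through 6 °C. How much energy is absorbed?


q = mcΔT = 25 × 2.44 × 6
= 366.00 J

366.00 J


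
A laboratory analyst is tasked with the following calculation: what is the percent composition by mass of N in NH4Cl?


M(NH4Cl) = 1×14.01 + 4×1.008 + 1×35.45 = 53.492 g/mol
Mass of N = 1 × 14.01 = 14.01 g/mol
% N = 14.01/53.492 × 100 = 26.19%

26.19%


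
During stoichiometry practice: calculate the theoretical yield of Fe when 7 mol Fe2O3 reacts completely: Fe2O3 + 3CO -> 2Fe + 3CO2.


Mole ratio Fe:Fe2O3 = 2:1
n(Fe) = 7 × 2/1 = 14.000 mol
mass = 14.000 × 55.85 = 781.9 g

781.9 g


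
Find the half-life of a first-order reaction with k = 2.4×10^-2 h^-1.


t½ = ln2/k = 0.693147/(2.4×10^-2 h^-1)
= 28.88 h

28.88 h


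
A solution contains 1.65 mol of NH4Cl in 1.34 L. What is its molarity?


M = n/V = 1.65/1.34 = 1.231 mol/L

1.231 M


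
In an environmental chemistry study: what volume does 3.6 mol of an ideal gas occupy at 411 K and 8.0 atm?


PV = nRT  (R = 0.08206 L·atm/(mol·K))
V = nRT/P = 3.6×0.08206×411/8.0
= 15.177 L

15.177 L


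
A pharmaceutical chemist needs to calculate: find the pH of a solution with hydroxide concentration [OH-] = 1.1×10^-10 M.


pOH = -log10([OH-]) = -log10(1.1×10^-10)
= 10 - log10(1.1) = 9.96
pH = 14 - pOH = 14 - 9.96 = 4.04

4.04


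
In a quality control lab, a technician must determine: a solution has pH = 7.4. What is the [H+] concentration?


[H+] = 10^(-pH) = 10^(-7.4)
= 3.98×10^-8 M

3.98×10^-8 M


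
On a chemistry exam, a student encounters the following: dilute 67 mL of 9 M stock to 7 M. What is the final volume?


C1V1 = C2V2
9 × 67 = 7 × V2
V2 = 603/7 = 86.14 mL

86.14 mL


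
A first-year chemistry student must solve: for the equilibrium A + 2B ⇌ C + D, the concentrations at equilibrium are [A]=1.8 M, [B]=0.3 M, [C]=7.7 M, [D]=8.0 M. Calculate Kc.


Kc = [C][D]/([A][B]^2)
= (7.7^1 × 8.0^1)/(1.8^1 × 0.3^2)
= 61.6/0.162
= 380.2

380.2


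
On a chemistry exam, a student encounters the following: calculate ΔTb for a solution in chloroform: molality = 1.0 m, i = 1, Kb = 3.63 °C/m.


ΔTb = Kb × m × i
= 3.63 × 1.0 × 1
= 3.63 °C

3.63 °C


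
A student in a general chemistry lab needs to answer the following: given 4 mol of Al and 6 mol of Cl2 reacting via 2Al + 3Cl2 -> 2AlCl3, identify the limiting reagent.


Mole ratio available / coefficient:
  Al: 4/2 = 2.000
  Cl2: 6/3 = 2.000
Smaller ratio is limiting.

neither (stoichiometric); Al and Cl2 are fully consumed


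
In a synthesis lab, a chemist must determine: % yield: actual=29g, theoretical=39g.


% yield = actual/theoretical × 100
= 29/39 × 100
= 74.36%

74.36%


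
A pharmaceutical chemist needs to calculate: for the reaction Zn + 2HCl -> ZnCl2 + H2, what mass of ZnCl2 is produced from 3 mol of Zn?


Mole ratio ZnCl2:Zn = 1:1
n(ZnCl2) = 3 × 1/1 = 3.000 mol
mass = 3.000 × 136.28 = 408.84 g

408.84 g


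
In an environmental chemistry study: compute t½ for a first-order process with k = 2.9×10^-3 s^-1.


t½ = ln2/k = 0.693147/(2.9×10^-3 s^-1)
= 239.0 s

239.0 s


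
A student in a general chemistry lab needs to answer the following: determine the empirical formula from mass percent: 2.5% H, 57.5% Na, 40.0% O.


Assume 100 g sample. Moles of each element:
  H: 2.5/1.008 = 2.48 mol
  Na: 57.5/22.99 = 2.501 mol
  O: 40.0/16.0 = 2.5 mol
Divide by smallest (2.48):
  H: 2.48/2.48 = 1.0
  Na: 2.501/2.48 = 1.01
  O: 2.5/2.48 = 1.01
Empirical formula: NaOH

NaOH


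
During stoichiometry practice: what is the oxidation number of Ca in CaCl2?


Group 2 metal: +2
Oxidation number: +2

+2


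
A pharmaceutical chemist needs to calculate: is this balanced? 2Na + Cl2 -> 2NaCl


Equation: 2Na + Cl2 -> 2NaCl
Check atoms: Cl: 2=2, Na: 2=2
Balanced

Yes, balanced


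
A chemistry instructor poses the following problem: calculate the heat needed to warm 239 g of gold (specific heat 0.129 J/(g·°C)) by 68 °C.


q = mcΔT = 239 × 0.129 × 68
= 2096.51 J

2096.51 J


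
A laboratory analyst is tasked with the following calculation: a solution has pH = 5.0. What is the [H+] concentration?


[H+] = 10^(-pH) = 10^(-5.0)
= 1.0×10^-5 M

1.0×10^-5 M


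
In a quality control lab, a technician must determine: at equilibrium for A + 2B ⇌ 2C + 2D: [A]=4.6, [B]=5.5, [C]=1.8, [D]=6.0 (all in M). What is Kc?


Kc = [C]^2[D]^2/([A][B]^2)
= (1.8^2 × 6.0^2)/(4.6^1 × 5.5^2)
= 116.64/139.15
= 0.8382

0.8382


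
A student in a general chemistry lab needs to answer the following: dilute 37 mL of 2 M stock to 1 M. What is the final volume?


C1V1 = C2V2
2 × 37 = 1 × V2
V2 = 74/1 = 74.0 mL

74.0 mL


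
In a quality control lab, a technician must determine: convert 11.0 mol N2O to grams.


M(N2O) = 44.02 g/mol
mass = n × M = 11.0 × 44.02 = 484.22 g

484.22 g


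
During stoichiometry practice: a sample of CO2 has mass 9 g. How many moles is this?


M(CO2) = 44.01 g/mol
n = mass/M = 9/44.01 = 0.2045 mol

0.2045 mol


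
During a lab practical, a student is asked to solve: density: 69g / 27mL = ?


ρ = mass/volume
= 69/27
= 2.556 g/mL

2.556 g/mL


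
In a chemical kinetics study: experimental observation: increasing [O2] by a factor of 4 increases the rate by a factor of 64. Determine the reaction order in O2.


rate ∝ [O2]^n
4^n = 64 → n = 3
Order in O2: 3

3


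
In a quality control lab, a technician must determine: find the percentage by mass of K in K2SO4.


M(K2SO4) = 2×39.1 + 1×32.07 + 4×16.0 = 174.27 g/mol
Mass of K = 2 × 39.1 = 78.20 g/mol
% K = 78.20/174.27 × 100 = 44.87%

44.87%


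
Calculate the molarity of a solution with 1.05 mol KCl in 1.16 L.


M = n/V = 1.05/1.16 = 0.905 mol/L

0.905 M


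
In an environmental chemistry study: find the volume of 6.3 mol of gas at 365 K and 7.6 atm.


PV = nRT  (R = 0.08206 L·atm/(mol·K))
V = nRT/P = 6.3×0.08206×365/7.6
= 24.829 L

24.829 L


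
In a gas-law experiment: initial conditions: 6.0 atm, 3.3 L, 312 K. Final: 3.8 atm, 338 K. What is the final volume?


P1V1/T1 = P2V2/T2
V2 = P1V1T2/(T1P2)
= 6.0×3.3×338/(312×3.8)
= 5.645 L

5.645 L


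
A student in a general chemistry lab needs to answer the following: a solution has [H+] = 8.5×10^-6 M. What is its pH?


pH = -log10([H+]) = -log10(8.5×10^-6)
= 6 - log10(8.5)
= 6 - 0.93
= 5.07

5.07


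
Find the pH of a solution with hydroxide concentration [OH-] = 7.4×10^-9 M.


pOH = -log10([OH-]) = -log10(7.4×10^-9)
= 9 - log10(7.4) = 8.13
pH = 14 - pOH = 14 - 8.13 = 5.87

5.87


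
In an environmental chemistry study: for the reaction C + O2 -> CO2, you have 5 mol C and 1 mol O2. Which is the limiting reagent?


Mole ratio available / coefficient:
  C: 5/1 = 5.000
  O2: 1/1 = 1.000
Smaller ratio is limiting.

O2


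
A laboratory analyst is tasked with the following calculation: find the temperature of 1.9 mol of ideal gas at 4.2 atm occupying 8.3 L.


PV = nRT  (R = 0.08206 L·atm/(mol·K))
T = PV/(nR) = 4.2×8.3/(1.9×0.08206)
= 34.86/0.155914
= 223.58 K

223.58 K


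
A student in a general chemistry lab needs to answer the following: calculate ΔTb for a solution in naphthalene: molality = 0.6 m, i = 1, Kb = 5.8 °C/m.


ΔTb = Kb × m × i
= 5.8 × 0.6 × 1
= 3.48 °C

3.48 °C


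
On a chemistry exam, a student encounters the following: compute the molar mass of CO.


M(CO) = 1×12.01 + 1×16.0
= 12.01 + 16.0
= 28.01 g/mol

28.01 g/mol


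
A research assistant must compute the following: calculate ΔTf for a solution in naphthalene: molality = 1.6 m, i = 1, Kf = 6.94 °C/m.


ΔTf = Kf × m × i
= 6.94 × 1.6 × 1
= 11.104 °C

11.104 °C


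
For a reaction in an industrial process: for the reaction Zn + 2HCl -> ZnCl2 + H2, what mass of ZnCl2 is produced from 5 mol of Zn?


Mole ratio ZnCl2:Zn = 1:1
n(ZnCl2) = 5 × 1/1 = 5.000 mol
mass = 5.000 × 136.28 = 681.4 g

681.4 g


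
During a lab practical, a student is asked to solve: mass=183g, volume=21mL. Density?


ρ = mass/volume
= 183/21
= 8.714 g/mL

8.714 g/mL


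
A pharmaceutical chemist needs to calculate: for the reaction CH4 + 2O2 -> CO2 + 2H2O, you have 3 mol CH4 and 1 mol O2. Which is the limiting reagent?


Mole ratio available / coefficient:
  CH4: 3/1 = 3.000
  O2: 1/2 = 0.500
Smaller ratio is limiting.

O2


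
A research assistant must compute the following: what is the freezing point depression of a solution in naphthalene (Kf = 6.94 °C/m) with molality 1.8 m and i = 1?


ΔTf = Kf × m × i
= 6.94 × 1.8 × 1
= 12.492 °C

12.492 °C


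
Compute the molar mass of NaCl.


M(NaCl) = 1×22.99 + 1×35.45
= 22.99 + 35.45
= 58.44 g/mol

58.44 g/mol


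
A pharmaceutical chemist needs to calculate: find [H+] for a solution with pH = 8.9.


[H+] = 10^(-pH) = 10^(-8.9)
= 1.26×10^-9 M

1.26×10^-9 M


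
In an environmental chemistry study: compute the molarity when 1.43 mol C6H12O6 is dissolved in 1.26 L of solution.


M = n/V = 1.43/1.26 = 1.135 mol/L

1.135 M


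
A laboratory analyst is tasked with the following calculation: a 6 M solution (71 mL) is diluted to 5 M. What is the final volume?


C1V1 = C2V2
6 × 71 = 5 × V2
V2 = 426/5 = 85.2 mL

85.2 mL


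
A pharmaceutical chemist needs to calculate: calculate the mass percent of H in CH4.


M(CH4) = 1×12.01 + 4×1.008 = 16.042 g/mol
Mass of H = 4 × 1.008 = 4.032 g/mol
% H = 4.032/16.042 × 100 = 25.13%

25.13%


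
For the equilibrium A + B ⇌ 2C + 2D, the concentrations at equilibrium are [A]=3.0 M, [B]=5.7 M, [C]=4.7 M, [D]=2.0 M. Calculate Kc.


Kc = [C]^2[D]^2/([A][B])
= (4.7^2 × 2.0^2)/(3.0^1 × 5.7^1)
= 88.36/17.1
= 5.167

5.167


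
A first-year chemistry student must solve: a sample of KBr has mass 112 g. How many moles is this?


M(KBr) = 119.0 g/mol
n = mass/M = 112/119.0 = 0.9412 mol

0.9412 mol


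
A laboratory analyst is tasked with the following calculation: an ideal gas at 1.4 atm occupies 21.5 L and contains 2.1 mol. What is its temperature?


PV = nRT  (R = 0.08206 L·atm/(mol·K))
T = PV/(nR) = 1.4×21.5/(2.1×0.08206)
= 30.10/0.172326
= 174.67 K

174.67 K


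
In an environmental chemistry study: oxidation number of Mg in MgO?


Group 2 metal: +2
Oxidation number: +2

+2


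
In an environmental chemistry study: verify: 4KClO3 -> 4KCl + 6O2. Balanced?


Equation: 4KClO3 -> 4KCl + 6O2
Check atoms: Cl: 4=4, K: 4=4, O: 12=12
Balanced

Yes, balanced


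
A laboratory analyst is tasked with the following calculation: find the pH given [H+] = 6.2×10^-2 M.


pH = -log10([H+]) = -log10(6.2×10^-2)
= 2 - log10(6.2)
= 2 - 0.79
= 1.21

1.21


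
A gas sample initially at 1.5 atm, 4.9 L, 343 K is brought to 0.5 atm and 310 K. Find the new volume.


P1V1/T1 = P2V2/T2
V2 = P1V1T2/(T1P2)
= 1.5×4.9×310/(343×0.5)
= 13.286 L

13.286 L


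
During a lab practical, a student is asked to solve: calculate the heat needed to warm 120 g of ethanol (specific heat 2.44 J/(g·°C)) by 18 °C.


q = mcΔT = 120 × 2.44 × 18
= 5270.40 J

5270.40 J


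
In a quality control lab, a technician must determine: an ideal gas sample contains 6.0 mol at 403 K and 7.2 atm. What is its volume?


PV = nRT  (R = 0.08206 L·atm/(mol·K))
V = nRT/P = 6.0×0.08206×403/7.2
= 27.558 L

27.558 L


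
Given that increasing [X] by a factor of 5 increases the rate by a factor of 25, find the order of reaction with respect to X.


rate ∝ [X]^n
5^n = 25 → n = 2
Order in X: 2

2


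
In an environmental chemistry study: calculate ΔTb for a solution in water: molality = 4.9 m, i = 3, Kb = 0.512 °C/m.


ΔTb = Kb × m × i
= 0.512 × 4.9 × 3
= 7.5264 °C

7.5264 °C


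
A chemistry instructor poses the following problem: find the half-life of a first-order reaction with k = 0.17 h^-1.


t½ = ln2/k = 0.693147/(0.17 h^-1)
= 4.077 h

4.077 h


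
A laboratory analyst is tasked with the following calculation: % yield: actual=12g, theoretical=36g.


% yield = actual/theoretical × 100
= 12/36 × 100
= 33.33%

33.33%


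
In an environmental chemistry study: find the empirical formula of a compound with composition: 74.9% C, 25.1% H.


Assume 100 g sample. Moles of each element:
  C: 74.9/12.01 = 6.236 mol
  H: 25.1/1.008 = 24.901 mol
Divide by smallest (6.236):
  C: 6.236/6.236 = 1.0
  H: 24.901/6.236 = 3.99
Empirical formula: CH4

CH4


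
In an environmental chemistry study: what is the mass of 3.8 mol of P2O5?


M(P2O5) = 141.94 g/mol
mass = n × M = 3.8 × 141.94 = 539.37 g

539.37 g


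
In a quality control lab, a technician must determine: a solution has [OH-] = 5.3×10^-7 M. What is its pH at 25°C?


pOH = -log10([OH-]) = -log10(5.3×10^-7)
= 7 - log10(5.3) = 6.28
pH = 14 - pOH = 14 - 6.28 = 7.72

7.72


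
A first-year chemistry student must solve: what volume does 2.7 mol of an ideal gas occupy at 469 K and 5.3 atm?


PV = nRT  (R = 0.08206 L·atm/(mol·K))
V = nRT/P = 2.7×0.08206×469/5.3
= 19.606 L

19.606 L


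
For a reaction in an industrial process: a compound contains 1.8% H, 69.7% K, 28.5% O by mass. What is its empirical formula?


Assume 100 g sample. Moles of each element:
  H: 1.8/1.008 = 1.786 mol
  K: 69.7/39.1 = 1.783 mol
  O: 28.5/16.0 = 1.781 mol
Divide by smallest (1.781):
  H: 1.786/1.781 = 1.0
  K: 1.783/1.781 = 1.0
  O: 1.781/1.781 = 1.0
Empirical formula: KOH

KOH


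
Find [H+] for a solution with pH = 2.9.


[H+] = 10^(-pH) = 10^(-2.9)
= 1.26×10^-3 M

1.26×10^-3 M


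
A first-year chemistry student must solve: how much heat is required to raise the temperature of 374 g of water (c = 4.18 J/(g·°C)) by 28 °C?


q = mcΔT = 374 × 4.18 × 28
= 43772.96 J

43772.96 J


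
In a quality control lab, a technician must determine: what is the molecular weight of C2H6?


M(C2H6) = 2×12.01 + 6×1.008
= 24.02 + 6.05
= 30.07 g/mol

30.07 g/mol


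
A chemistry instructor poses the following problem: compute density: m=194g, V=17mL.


ρ = mass/volume
= 194/17
= 11.412 g/mL

11.412 g/mL


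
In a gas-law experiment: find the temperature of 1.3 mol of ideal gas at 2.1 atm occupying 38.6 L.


PV = nRT  (R = 0.08206 L·atm/(mol·K))
T = PV/(nR) = 2.1×38.6/(1.3×0.08206)
= 81.06/0.106678
= 759.86 K

759.86 K


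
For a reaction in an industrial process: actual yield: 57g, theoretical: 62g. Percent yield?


% yield = actual/theoretical × 100
= 57/62 × 100
= 91.94%

91.94%


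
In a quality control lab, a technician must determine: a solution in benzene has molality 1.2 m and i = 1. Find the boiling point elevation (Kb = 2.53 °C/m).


ΔTb = Kb × m × i
= 2.53 × 1.2 × 1
= 3.036 °C

3.036 °C


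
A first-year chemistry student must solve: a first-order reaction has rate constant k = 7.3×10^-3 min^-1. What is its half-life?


t½ = ln2/k = 0.693147/(7.3×10^-3 min^-1)
= 94.95 min

94.95 min


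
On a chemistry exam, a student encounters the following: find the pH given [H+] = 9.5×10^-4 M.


pH = -log10([H+]) = -log10(9.5×10^-4)
= 4 - log10(9.5)
= 4 - 0.98
= 3.02

3.02


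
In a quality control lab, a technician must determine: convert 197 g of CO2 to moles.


M(CO2) = 44.01 g/mol
n = mass/M = 197/44.01 = 4.4763 mol

4.4763 mol


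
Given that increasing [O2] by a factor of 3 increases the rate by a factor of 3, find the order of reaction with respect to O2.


rate ∝ [O2]^n
3^n = 3 → n = 1
Order in O2: 1

1


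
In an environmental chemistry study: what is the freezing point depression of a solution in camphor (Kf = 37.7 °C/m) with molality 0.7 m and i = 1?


ΔTf = Kf × m × i
= 37.7 × 0.7 × 1
= 26.39 °C

26.39 °C


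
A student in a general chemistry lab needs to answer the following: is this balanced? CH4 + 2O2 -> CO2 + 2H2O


Equation: CH4 + 2O2 -> CO2 + 2H2O
Check atoms: C: 1=1, H: 4=4, O: 4=4
Balanced

Yes, balanced


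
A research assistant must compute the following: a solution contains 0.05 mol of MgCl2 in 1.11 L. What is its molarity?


M = n/V = 0.05/1.11 = 0.045 mol/L

0.045 M


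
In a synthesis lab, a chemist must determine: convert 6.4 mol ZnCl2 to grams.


M(ZnCl2) = 136.28 g/mol
mass = n × M = 6.4 × 136.28 = 872.19 g

872.19 g


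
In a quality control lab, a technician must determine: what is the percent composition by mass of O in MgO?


M(MgO) = 1×24.31 + 1×16.0 = 40.31 g/mol
Mass of O = 1 × 16.0 = 16.00 g/mol
% O = 16.00/40.31 × 100 = 39.69%

39.69%


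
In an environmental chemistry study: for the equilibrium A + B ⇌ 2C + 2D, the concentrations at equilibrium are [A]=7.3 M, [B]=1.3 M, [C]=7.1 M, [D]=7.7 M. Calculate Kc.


Kc = [C]^2[D]^2/([A][B])
= (7.1^2 × 7.7^2)/(7.3^1 × 1.3^1)
= 2988.8089/9.49
= 314.9

314.9


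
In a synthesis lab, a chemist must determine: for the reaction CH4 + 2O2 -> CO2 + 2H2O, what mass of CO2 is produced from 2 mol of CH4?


Mole ratio CO2:CH4 = 1:1
n(CO2) = 2 × 1/1 = 2.000 mol
mass = 2.000 × 44.01 = 88.02 g

88.02 g


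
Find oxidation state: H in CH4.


H is +1 with nonmetals
Oxidation number: +1

+1


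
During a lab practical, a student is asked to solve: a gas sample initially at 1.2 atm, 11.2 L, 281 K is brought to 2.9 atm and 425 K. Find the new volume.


P1V1/T1 = P2V2/T2
V2 = P1V1T2/(T1P2)
= 1.2×11.2×425/(281×2.9)
= 7.009 L

7.009 L


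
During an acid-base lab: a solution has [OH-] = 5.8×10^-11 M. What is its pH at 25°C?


pOH = -log10([OH-]) = -log10(5.8×10^-11)
= 11 - log10(5.8) = 10.24
pH = 14 - pOH = 14 - 10.24 = 3.76

3.76


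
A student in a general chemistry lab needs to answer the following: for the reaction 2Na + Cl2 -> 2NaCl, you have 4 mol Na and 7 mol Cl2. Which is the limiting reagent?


Mole ratio available / coefficient:
  Na: 4/2 = 2.000
  Cl2: 7/1 = 7.000
Smaller ratio is limiting.

Na


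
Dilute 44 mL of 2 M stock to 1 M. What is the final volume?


C1V1 = C2V2
2 × 44 = 1 × V2
V2 = 88/1 = 88.0 mL

88.0 mL


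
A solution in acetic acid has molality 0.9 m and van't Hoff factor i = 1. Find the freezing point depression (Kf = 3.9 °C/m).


ΔTf = Kf × m × i
= 3.9 × 0.9 × 1
= 3.51 °C

3.51 °C


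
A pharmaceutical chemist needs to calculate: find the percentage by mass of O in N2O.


M(N2O) = 2×14.01 + 1×16.0 = 44.02 g/mol
Mass of O = 1 × 16.0 = 16.00 g/mol
% O = 16.00/44.02 × 100 = 36.35%

36.35%


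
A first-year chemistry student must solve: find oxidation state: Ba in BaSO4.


Group 2 metal: +2
Oxidation number: +2

+2


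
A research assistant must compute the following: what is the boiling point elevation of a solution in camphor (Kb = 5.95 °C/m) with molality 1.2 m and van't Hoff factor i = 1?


ΔTb = Kb × m × i
= 5.95 × 1.2 × 1
= 7.14 °C

7.14 °C


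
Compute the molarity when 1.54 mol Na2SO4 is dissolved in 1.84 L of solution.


M = n/V = 1.54/1.84 = 0.837 mol/L

0.837 M


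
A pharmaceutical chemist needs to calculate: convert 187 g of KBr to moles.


M(KBr) = 119.0 g/mol
n = mass/M = 187/119.0 = 1.5714 mol

1.5714 mol


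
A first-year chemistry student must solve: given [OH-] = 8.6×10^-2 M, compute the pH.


pOH = -log10([OH-]) = -log10(8.6×10^-2)
= 2 - log10(8.6) = 1.07
pH = 14 - pOH = 14 - 1.07 = 12.93

12.93


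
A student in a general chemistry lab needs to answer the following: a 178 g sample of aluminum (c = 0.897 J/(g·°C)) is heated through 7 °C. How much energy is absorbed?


q = mcΔT = 178 × 0.897 × 7
= 1117.66 J

1117.66 J


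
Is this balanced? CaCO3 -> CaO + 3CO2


Equation: CaCO3 -> CaO + 3CO2
Check atoms: C: 1≠3, Ca: 1=1, O: 3≠7
Not balanced

No, not balanced


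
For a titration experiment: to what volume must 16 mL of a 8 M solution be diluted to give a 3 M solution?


C1V1 = C2V2
8 × 16 = 3 × V2
V2 = 128/3 = 42.67 mL

42.67 mL


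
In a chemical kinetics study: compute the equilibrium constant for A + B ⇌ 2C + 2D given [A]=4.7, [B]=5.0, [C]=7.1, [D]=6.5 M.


Kc = [C]^2[D]^2/([A][B])
= (7.1^2 × 6.5^2)/(4.7^1 × 5.0^1)
= 2129.8225/23.5
= 90.63

90.63


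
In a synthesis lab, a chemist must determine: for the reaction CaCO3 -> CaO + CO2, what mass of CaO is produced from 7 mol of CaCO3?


Mole ratio CaO:CaCO3 = 1:1
n(CaO) = 7 × 1/1 = 7.000 mol
mass = 7.000 × 56.08 = 392.56 g

392.56 g


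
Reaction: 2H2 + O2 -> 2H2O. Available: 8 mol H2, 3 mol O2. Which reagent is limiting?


Mole ratio available / coefficient:
  H2: 8/2 = 4.000
  O2: 3/1 = 3.000
Smaller ratio is limiting.

O2


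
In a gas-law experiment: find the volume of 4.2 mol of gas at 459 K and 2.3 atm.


PV = nRT  (R = 0.08206 L·atm/(mol·K))
V = nRT/P = 4.2×0.08206×459/2.3
= 68.781 L

68.781 L


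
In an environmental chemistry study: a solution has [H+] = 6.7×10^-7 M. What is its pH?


pH = -log10([H+]) = -log10(6.7×10^-7)
= 7 - log10(6.7)
= 7 - 0.83
= 6.17

6.17


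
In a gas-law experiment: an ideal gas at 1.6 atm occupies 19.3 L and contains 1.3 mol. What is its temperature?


PV = nRT  (R = 0.08206 L·atm/(mol·K))
T = PV/(nR) = 1.6×19.3/(1.3×0.08206)
= 30.88/0.106678
= 289.47 K

289.47 K


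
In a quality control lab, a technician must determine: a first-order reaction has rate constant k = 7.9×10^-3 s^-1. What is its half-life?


t½ = ln2/k = 0.693147/(7.9×10^-3 s^-1)
= 87.74 s

87.74 s


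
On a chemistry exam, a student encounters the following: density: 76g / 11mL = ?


ρ = mass/volume
= 76/11
= 6.909 g/mL

6.909 g/mL


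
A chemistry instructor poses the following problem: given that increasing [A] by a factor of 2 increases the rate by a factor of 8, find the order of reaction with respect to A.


rate ∝ [A]^n
2^n = 8 → n = 3
Order in A: 3

3


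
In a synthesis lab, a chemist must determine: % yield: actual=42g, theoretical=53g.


% yield = actual/theoretical × 100
= 42/53 × 100
= 79.25%

79.25%


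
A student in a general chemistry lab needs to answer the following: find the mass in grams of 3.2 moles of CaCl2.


M(CaCl2) = 110.98 g/mol
mass = n × M = 3.2 × 110.98 = 355.14 g

355.14 g


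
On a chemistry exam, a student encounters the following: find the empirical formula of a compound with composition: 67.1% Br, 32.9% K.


Assume 100 g sample. Moles of each element:
  Br: 67.1/79.9 = 0.84 mol
  K: 32.9/39.1 = 0.841 mol
Divide by smallest (0.84):
  Br: 0.84/0.84 = 1.0
  K: 0.841/0.84 = 1.0
Empirical formula: KBr

KBr


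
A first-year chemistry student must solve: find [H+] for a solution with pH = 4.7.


[H+] = 10^(-pH) = 10^(-4.7)
= 2.0×10^-5 M

2.0×10^-5 M


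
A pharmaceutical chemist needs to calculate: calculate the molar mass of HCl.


M(HCl) = 1×1.008 + 1×35.45
= 1.01 + 35.45
= 36.46 g/mol

36.46 g/mol


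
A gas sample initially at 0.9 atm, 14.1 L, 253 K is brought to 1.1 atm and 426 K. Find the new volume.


P1V1/T1 = P2V2/T2
V2 = P1V1T2/(T1P2)
= 0.9×14.1×426/(253×1.1)
= 19.425 L

19.425 L


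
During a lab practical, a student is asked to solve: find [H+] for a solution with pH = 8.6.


[H+] = 10^(-pH) = 10^(-8.6)
= 2.51×10^-9 M

2.51×10^-9 M


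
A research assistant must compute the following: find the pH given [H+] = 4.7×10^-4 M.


pH = -log10([H+]) = -log10(4.7×10^-4)
= 4 - log10(4.7)
= 4 - 0.67
= 3.33

3.33


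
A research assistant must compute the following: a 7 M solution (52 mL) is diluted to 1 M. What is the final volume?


C1V1 = C2V2
7 × 52 = 1 × V2
V2 = 364/1 = 364.0 mL

364.0 mL


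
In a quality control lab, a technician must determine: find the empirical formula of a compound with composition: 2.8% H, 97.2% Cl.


Assume 100 g sample. Moles of each element:
  H: 2.8/1.008 = 2.778 mol
  Cl: 97.2/35.45 = 2.742 mol
Divide by smallest (2.742):
  H: 2.778/2.742 = 1.01
  Cl: 2.742/2.742 = 1.0
Empirical formula: HCl

HCl


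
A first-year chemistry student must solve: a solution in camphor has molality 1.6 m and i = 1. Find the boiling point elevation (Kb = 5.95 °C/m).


ΔTb = Kb × m × i
= 5.95 × 1.6 × 1
= 9.52 °C

9.52 °C


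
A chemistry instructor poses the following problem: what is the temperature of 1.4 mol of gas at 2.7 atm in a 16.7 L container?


PV = nRT  (R = 0.08206 L·atm/(mol·K))
T = PV/(nR) = 2.7×16.7/(1.4×0.08206)
= 45.09/0.114884
= 392.48 K

392.48 K


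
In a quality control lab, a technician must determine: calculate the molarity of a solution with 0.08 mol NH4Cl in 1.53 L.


M = n/V = 0.08/1.53 = 0.052 mol/L

0.052 M


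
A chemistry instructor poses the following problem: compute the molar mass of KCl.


M(KCl) = 1×39.1 + 1×35.45
= 39.1 + 35.45
= 74.55 g/mol

74.55 g/mol


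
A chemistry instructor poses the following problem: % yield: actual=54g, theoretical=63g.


% yield = actual/theoretical × 100
= 54/63 × 100
= 85.71%

85.71%


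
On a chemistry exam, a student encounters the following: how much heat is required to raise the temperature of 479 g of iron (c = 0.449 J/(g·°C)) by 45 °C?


q = mcΔT = 479 × 0.449 × 45
= 9678.20 J

9678.20 J


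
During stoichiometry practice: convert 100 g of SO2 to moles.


M(SO2) = 64.07 g/mol
n = mass/M = 100/64.07 = 1.5608 mol

1.5608 mol


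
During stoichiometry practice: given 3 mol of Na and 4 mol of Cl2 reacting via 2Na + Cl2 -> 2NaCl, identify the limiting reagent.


Mole ratio available / coefficient:
  Na: 3/2 = 1.500
  Cl2: 4/1 = 4.000
Smaller ratio is limiting.

Na


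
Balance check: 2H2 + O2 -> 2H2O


Equation: 2H2 + O2 -> 2H2O
Check atoms: H: 4=4, O: 2=2
Balanced

Yes, balanced


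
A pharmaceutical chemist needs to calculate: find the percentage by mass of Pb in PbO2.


M(PbO2) = 1×207.2 + 2×16.0 = 239.20 g/mol
Mass of Pb = 1 × 207.2 = 207.20 g/mol
% Pb = 207.20/239.20 × 100 = 86.62%

86.62%


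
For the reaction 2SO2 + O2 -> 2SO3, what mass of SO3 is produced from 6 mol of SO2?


Mole ratio SO3:SO2 = 2:2
n(SO3) = 6 × 2/2 = 6.000 mol
mass = 6.000 × 80.07 = 480.42 g

480.42 g


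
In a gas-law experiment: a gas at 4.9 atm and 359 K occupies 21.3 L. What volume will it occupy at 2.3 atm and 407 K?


P1V1/T1 = P2V2/T2
V2 = P1V1T2/(T1P2)
= 4.9×21.3×407/(359×2.3)
= 51.446 L

51.446 L


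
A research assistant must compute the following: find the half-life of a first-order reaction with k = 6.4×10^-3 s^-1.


t½ = ln2/k = 0.693147/(6.4×10^-3 s^-1)
= 108.3 s

108.3 s


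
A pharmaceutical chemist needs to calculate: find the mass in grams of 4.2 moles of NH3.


M(NH3) = 17.03 g/mol
mass = n × M = 4.2 × 17.03 = 71.53 g

71.53 g


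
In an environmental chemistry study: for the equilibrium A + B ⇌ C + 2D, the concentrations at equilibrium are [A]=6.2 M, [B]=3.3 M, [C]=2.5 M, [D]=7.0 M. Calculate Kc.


Kc = [C][D]^2/([A][B])
= (2.5^1 × 7.0^2)/(6.2^1 × 3.3^1)
= 122.5/20.46
= 5.987

5.987


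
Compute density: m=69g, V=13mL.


ρ = mass/volume
= 69/13
= 5.308 g/mL

5.308 g/mL


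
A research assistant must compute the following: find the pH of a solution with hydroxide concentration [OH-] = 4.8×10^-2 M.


pOH = -log10([OH-]) = -log10(4.8×10^-2)
= 2 - log10(4.8) = 1.32
pH = 14 - pOH = 14 - 1.32 = 12.68

12.68


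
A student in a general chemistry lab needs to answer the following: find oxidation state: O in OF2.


F is always -1; 2(-1) + x = 0, so O = +2
Oxidation number: +2

+2


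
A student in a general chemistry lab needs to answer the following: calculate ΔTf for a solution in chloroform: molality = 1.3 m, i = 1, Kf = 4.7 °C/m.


ΔTf = Kf × m × i
= 4.7 × 1.3 × 1
= 6.11 °C

6.11 °C


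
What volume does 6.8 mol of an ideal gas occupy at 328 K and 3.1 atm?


PV = nRT  (R = 0.08206 L·atm/(mol·K))
V = nRT/P = 6.8×0.08206×328/3.1
= 59.041 L

59.041 L


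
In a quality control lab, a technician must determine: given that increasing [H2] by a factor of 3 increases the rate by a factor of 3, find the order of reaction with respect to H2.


rate ∝ [H2]^n
3^n = 3 → n = 1
Order in H2: 1

1


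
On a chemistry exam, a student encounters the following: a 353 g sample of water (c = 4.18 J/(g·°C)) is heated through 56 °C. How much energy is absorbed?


q = mcΔT = 353 × 4.18 × 56
= 82630.24 J

82630.24 J


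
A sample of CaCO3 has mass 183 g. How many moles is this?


M(CaCO3) = 100.09 g/mol
n = mass/M = 183/100.09 = 1.8284 mol

1.8284 mol


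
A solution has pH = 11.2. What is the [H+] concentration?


[H+] = 10^(-pH) = 10^(-11.2)
= 6.31×10^-12 M

6.31×10^-12 M


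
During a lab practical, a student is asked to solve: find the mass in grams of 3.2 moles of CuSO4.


M(CuSO4) = 159.62 g/mol
mass = n × M = 3.2 × 159.62 = 510.78 g

510.78 g


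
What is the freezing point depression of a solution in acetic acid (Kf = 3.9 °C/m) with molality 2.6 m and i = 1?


ΔTf = Kf × m × i
= 3.9 × 2.6 × 1
= 10.14 °C

10.14 °C


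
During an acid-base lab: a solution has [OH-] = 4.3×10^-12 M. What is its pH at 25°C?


pOH = -log10([OH-]) = -log10(4.3×10^-12)
= 12 - log10(4.3) = 11.37
pH = 14 - pOH = 14 - 11.37 = 2.63

2.63


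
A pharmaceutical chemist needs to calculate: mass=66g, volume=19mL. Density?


ρ = mass/volume
= 66/19
= 3.474 g/mL

3.474 g/mL


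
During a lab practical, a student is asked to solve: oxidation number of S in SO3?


x + 3(-2) = 0, so x = +6
Oxidation number: +6

+6


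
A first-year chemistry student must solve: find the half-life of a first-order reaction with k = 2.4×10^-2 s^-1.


t½ = ln2/k = 0.693147/(2.4×10^-2 s^-1)
= 28.88 s

28.88 s


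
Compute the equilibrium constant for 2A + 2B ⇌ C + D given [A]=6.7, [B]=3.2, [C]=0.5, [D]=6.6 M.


Kc = [C][D]/([A]^2[B]^2)
= (0.5^1 × 6.6^1)/(6.7^2 × 3.2^2)
= 3.3/459.6736
= 0.007179

0.007179


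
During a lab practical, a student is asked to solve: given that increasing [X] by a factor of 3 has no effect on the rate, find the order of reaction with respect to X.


rate ∝ [X]^n
rate ∝ [X]^0
Order in X: 0

0


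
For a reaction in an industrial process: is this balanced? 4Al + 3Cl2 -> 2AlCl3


Equation: 4Al + 3Cl2 -> 2AlCl3
Check atoms: Al: 4≠2, Cl: 6=6
Not balanced

No, not balanced


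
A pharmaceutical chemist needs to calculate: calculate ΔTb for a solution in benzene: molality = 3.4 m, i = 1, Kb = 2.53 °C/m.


ΔTb = Kb × m × i
= 2.53 × 3.4 × 1
= 8.602 °C

8.602 °C


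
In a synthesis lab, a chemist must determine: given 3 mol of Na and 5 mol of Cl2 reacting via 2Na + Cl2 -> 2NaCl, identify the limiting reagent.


Mole ratio available / coefficient:
  Na: 3/2 = 1.500
  Cl2: 5/1 = 5.000
Smaller ratio is limiting.

Na


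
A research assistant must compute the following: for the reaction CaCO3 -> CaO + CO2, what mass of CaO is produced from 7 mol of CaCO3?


Mole ratio CaO:CaCO3 = 1:1
n(CaO) = 7 × 1/1 = 7.000 mol
mass = 7.000 × 56.08 = 392.56 g

392.56 g


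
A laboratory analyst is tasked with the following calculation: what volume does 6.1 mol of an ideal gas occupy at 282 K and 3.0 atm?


PV = nRT  (R = 0.08206 L·atm/(mol·K))
V = nRT/P = 6.1×0.08206×282/3.0
= 47.053 L

47.053 L


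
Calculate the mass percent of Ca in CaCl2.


M(CaCl2) = 1×40.08 + 2×35.45 = 110.98 g/mol
Mass of Ca = 1 × 40.08 = 40.08 g/mol
% Ca = 40.08/110.98 × 100 = 36.11%

36.11%


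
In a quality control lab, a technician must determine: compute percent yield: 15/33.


% yield = actual/theoretical × 100
= 15/33 × 100
= 45.45%

45.45%


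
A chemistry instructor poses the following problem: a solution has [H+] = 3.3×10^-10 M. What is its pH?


pH = -log10([H+]) = -log10(3.3×10^-10)
= 10 - log10(3.3)
= 10 - 0.52
= 9.48

9.48


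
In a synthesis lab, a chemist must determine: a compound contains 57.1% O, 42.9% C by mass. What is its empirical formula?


Assume 100 g sample. Moles of each element:
  O: 57.1/16.0 = 3.569 mol
  C: 42.9/12.01 = 3.572 mol
Divide by smallest (3.569):
  O: 3.569/3.569 = 1.0
  C: 3.572/3.569 = 1.0
Empirical formula: CO

CO


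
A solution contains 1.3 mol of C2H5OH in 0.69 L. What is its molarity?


M = n/V = 1.3/0.69 = 1.884 mol/L

1.884 M


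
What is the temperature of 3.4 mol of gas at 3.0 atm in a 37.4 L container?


PV = nRT  (R = 0.08206 L·atm/(mol·K))
T = PV/(nR) = 3.0×37.4/(3.4×0.08206)
= 112.20/0.279004
= 402.14 K

402.14 K


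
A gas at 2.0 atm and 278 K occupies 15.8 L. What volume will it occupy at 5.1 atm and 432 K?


P1V1/T1 = P2V2/T2
V2 = P1V1T2/(T1P2)
= 2.0×15.8×432/(278×5.1)
= 9.628 L

9.628 L


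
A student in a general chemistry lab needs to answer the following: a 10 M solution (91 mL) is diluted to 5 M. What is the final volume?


C1V1 = C2V2
10 × 91 = 5 × V2
V2 = 910/5 = 182.0 mL

182.0 mL


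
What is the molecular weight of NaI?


M(NaI) = 1×22.99 + 1×126.9
= 22.99 + 126.9
= 149.89 g/mol

149.89 g/mol


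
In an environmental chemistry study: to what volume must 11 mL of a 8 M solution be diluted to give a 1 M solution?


C1V1 = C2V2
8 × 11 = 1 × V2
V2 = 88/1 = 88.0 mL

88.0 mL


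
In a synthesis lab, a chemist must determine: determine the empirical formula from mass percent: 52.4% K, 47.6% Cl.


Assume 100 g sample. Moles of each element:
  K: 52.4/39.1 = 1.34 mol
  Cl: 47.6/35.45 = 1.343 mol
Divide by smallest (1.34):
  K: 1.34/1.34 = 1.0
  Cl: 1.343/1.34 = 1.0
Empirical formula: KCl

KCl


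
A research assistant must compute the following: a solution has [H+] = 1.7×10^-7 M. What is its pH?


pH = -log10([H+]) = -log10(1.7×10^-7)
= 7 - log10(1.7)
= 7 - 0.23
= 6.77

6.77


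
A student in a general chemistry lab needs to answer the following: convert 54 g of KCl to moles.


M(KCl) = 74.55 g/mol
n = mass/M = 54/74.55 = 0.7243 mol

0.7243 mol


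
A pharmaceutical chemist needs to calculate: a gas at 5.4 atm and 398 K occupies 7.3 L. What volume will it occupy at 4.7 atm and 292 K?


P1V1/T1 = P2V2/T2
V2 = P1V1T2/(T1P2)
= 5.4×7.3×292/(398×4.7)
= 6.153 L

6.153 L


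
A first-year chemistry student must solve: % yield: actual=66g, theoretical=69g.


% yield = actual/theoretical × 100
= 66/69 × 100
= 95.65%

95.65%
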